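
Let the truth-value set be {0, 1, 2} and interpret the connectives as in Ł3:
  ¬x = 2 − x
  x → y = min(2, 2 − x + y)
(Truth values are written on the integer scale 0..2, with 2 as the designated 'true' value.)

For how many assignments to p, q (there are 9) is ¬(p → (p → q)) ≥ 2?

p = 0, q = 0 ↦ 0  <
p = 0, q = 1 ↦ 0  <
p = 0, q = 2 ↦ 0  <
p = 1, q = 0 ↦ 0  <
p = 1, q = 1 ↦ 0  <
p = 1, q = 2 ↦ 0  <
p = 2, q = 0 ↦ 2  ≥
p = 2, q = 1 ↦ 1  <
p = 2, q = 2 ↦ 0  <
So 1 of the 9 assignments meets the threshold.

1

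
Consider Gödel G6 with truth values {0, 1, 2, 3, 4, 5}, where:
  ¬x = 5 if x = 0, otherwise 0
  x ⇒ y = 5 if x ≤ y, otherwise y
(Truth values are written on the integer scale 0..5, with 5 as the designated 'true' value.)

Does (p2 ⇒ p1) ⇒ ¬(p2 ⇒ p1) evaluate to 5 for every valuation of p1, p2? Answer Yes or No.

Counterexample: take p1 = 0, p2 = 0.
p2 ⇒ p1 = 0 ⇒ 0 = 5
p2 ⇒ p1 = 0 ⇒ 0 = 5
¬(p2 ⇒ p1) = ¬5 = 0
(p2 ⇒ p1) ⇒ ¬(p2 ⇒ p1) = 5 ⇒ 0 = 0
This gives 0 ≠ 5.

No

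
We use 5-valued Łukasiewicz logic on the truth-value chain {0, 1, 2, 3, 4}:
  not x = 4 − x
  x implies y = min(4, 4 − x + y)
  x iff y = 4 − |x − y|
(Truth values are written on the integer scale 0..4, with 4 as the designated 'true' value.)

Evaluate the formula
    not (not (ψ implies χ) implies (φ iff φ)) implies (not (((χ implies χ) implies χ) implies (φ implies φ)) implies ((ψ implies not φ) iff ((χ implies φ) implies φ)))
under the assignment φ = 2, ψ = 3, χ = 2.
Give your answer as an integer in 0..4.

ψ implies χ = 3 implies 2 = 3
not (ψ implies χ) = not 3 = 1
φ iff φ = 2 iff 2 = 4
not (ψ implies χ) implies (φ iff φ) = 1 implies 4 = 4
not (not (ψ implies χ) implies (φ iff φ)) = not 4 = 0
χ implies χ = 2 implies 2 = 4
(χ implies χ) implies χ = 4 implies 2 = 2
φ implies φ = 2 implies 2 = 4
((χ implies χ) implies χ) implies (φ implies φ) = 2 implies 4 = 4
not (((χ implies χ) implies χ) implies (φ implies φ)) = not 4 = 0
not φ = not 2 = 2
ψ implies not φ = 3 implies 2 = 3
χ implies φ = 2 implies 2 = 4
(χ implies φ) implies φ = 4 implies 2 = 2
(ψ implies not φ) iff ((χ implies φ) implies φ) = 3 iff 2 = 3
not (((χ implies χ) implies χ) implies (φ implies φ)) implies ((ψ implies not φ) iff ((χ implies φ) implies φ)) = 0 implies 3 = 4
not (not (ψ implies χ) implies (φ iff φ)) implies (not (((χ implies χ) implies χ) implies (φ implies φ)) implies ((ψ implies not φ) iff ((χ implies φ) implies φ))) = 0 implies 4 = 4

4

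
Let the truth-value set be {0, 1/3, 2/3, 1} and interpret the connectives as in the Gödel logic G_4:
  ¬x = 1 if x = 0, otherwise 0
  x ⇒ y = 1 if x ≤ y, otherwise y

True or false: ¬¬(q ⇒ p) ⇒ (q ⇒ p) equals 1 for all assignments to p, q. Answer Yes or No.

Counterexample: take p = 1/3, q = 2/3.
q ⇒ p = 2/3 ⇒ 1/3 = 1/3
¬(q ⇒ p) = ¬1/3 = 0
¬¬(q ⇒ p) = ¬0 = 1
¬¬(q ⇒ p) ⇒ (q ⇒ p) = 1 ⇒ 1/3 = 1/3
This gives 1/3 ≠ 1.

No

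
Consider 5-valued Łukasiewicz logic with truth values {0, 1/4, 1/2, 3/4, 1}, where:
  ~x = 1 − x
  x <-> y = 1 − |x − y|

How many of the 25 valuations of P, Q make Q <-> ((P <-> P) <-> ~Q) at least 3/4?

5

value 1: 5 assignments (counts)
value 1/2: 10 assignments
value 0: 10 assignments
So 5 of the 25 assignments meet the threshold.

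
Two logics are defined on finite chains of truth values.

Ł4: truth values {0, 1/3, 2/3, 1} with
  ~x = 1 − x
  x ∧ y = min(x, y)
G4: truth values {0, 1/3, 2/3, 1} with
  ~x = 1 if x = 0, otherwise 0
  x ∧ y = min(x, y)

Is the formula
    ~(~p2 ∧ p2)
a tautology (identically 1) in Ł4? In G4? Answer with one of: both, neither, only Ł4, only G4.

In Ł4: at p2 = 1/3 the value is 2/3 — not a tautology.
In G4: every assignment gives 1 — tautology.

only G4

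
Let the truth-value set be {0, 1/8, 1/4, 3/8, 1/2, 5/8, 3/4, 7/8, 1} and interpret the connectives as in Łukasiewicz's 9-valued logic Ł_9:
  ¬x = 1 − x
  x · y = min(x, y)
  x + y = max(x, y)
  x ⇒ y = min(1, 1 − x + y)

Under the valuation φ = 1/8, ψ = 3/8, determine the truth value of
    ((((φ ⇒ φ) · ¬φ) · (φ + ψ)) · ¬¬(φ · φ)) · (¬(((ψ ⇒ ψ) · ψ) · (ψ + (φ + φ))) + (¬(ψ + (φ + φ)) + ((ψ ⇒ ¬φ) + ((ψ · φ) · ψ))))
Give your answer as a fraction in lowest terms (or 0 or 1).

φ ⇒ φ = 1/8 ⇒ 1/8 = 1
¬φ = ¬1/8 = 7/8
(φ ⇒ φ) · ¬φ = 1 · 7/8 = 7/8
φ + ψ = 1/8 + 3/8 = 3/8
((φ ⇒ φ) · ¬φ) · (φ + ψ) = 7/8 · 3/8 = 3/8
φ · φ = 1/8 · 1/8 = 1/8
¬(φ · φ) = ¬1/8 = 7/8
¬¬(φ · φ) = ¬7/8 = 1/8
(((φ ⇒ φ) · ¬φ) · (φ + ψ)) · ¬¬(φ · φ) = 3/8 · 1/8 = 1/8
ψ ⇒ ψ = 3/8 ⇒ 3/8 = 1
(ψ ⇒ ψ) · ψ = 1 · 3/8 = 3/8
φ + φ = 1/8 + 1/8 = 1/8
ψ + (φ + φ) = 3/8 + 1/8 = 3/8
((ψ ⇒ ψ) · ψ) · (ψ + (φ + φ)) = 3/8 · 3/8 = 3/8
¬(((ψ ⇒ ψ) · ψ) · (ψ + (φ + φ))) = ¬3/8 = 5/8
φ + φ = 1/8 + 1/8 = 1/8
ψ + (φ + φ) = 3/8 + 1/8 = 3/8
¬(ψ + (φ + φ)) = ¬3/8 = 5/8
¬φ = ¬1/8 = 7/8
ψ ⇒ ¬φ = 3/8 ⇒ 7/8 = 1
ψ · φ = 3/8 · 1/8 = 1/8
(ψ · φ) · ψ = 1/8 · 3/8 = 1/8
(ψ ⇒ ¬φ) + ((ψ · φ) · ψ) = 1 + 1/8 = 1
¬(ψ + (φ + φ)) + ((ψ ⇒ ¬φ) + ((ψ · φ) · ψ)) = 5/8 + 1 = 1
¬(((ψ ⇒ ψ) · ψ) · (ψ + (φ + φ))) + (¬(ψ + (φ + φ)) + ((ψ ⇒ ¬φ) + ((ψ · φ) · ψ))) = 5/8 + 1 = 1
((((φ ⇒ φ) · ¬φ) · (φ + ψ)) · ¬¬(φ · φ)) · (¬(((ψ ⇒ ψ) · ψ) · (ψ + (φ + φ))) + (¬(ψ + (φ + φ)) + ((ψ ⇒ ¬φ) + ((ψ · φ) · ψ)))) = 1/8 · 1 = 1/8

1/8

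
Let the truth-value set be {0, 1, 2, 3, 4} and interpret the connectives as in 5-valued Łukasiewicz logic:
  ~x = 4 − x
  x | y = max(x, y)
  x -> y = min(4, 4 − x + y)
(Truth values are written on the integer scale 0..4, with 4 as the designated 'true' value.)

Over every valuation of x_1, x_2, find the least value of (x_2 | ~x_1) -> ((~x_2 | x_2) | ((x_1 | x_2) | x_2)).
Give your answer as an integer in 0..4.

2

Take x_1 = 0, x_2 = 2:
~x_1 = ~0 = 4
x_2 | ~x_1 = 2 | 4 = 4
~x_2 = ~2 = 2
~x_2 | x_2 = 2 | 2 = 2
x_1 | x_2 = 0 | 2 = 2
(x_1 | x_2) | x_2 = 2 | 2 = 2
(~x_2 | x_2) | ((x_1 | x_2) | x_2) = 2 | 2 = 2
(x_2 | ~x_1) -> ((~x_2 | x_2) | ((x_1 | x_2) | x_2)) = 4 -> 2 = 2
No assignment yields a value below 2, so this is the minimum.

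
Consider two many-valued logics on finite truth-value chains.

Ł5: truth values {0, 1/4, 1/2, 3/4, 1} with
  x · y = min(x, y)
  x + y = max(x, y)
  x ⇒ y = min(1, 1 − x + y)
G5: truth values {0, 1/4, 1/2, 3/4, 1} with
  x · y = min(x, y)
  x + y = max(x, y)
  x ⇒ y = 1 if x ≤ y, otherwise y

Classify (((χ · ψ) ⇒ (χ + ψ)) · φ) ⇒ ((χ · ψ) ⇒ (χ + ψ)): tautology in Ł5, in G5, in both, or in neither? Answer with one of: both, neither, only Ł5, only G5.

In Ł5: every assignment gives 1 — tautology.
In G5: every assignment gives 1 — tautology.

both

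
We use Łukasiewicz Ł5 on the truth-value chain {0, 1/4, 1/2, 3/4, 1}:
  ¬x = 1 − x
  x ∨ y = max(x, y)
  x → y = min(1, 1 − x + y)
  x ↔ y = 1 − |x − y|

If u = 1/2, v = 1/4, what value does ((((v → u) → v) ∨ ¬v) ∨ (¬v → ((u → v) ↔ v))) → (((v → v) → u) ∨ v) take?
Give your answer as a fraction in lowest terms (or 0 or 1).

v → u = 1/4 → 1/2 = 1
(v → u) → v = 1 → 1/4 = 1/4
¬v = ¬1/4 = 3/4
((v → u) → v) ∨ ¬v = 1/4 ∨ 3/4 = 3/4
¬v = ¬1/4 = 3/4
u → v = 1/2 → 1/4 = 3/4
(u → v) ↔ v = 3/4 ↔ 1/4 = 1/2
¬v → ((u → v) ↔ v) = 3/4 → 1/2 = 3/4
(((v → u) → v) ∨ ¬v) ∨ (¬v → ((u → v) ↔ v)) = 3/4 ∨ 3/4 = 3/4
v → v = 1/4 → 1/4 = 1
(v → v) → u = 1 → 1/2 = 1/2
((v → v) → u) ∨ v = 1/2 ∨ 1/4 = 1/2
((((v → u) → v) ∨ ¬v) ∨ (¬v → ((u → v) ↔ v))) → (((v → v) → u) ∨ v) = 3/4 → 1/2 = 3/4

3/4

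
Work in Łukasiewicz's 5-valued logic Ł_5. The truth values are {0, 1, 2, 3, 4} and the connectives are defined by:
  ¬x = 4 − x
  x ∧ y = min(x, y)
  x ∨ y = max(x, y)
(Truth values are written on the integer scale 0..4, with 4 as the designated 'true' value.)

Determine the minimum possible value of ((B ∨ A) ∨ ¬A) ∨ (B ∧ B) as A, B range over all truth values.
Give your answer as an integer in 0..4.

Take A = 2, B = 0:
B ∨ A = 0 ∨ 2 = 2
¬A = ¬2 = 2
(B ∨ A) ∨ ¬A = 2 ∨ 2 = 2
B ∧ B = 0 ∧ 0 = 0
((B ∨ A) ∨ ¬A) ∨ (B ∧ B) = 2 ∨ 0 = 2
No assignment yields a value below 2, so this is the minimum.

2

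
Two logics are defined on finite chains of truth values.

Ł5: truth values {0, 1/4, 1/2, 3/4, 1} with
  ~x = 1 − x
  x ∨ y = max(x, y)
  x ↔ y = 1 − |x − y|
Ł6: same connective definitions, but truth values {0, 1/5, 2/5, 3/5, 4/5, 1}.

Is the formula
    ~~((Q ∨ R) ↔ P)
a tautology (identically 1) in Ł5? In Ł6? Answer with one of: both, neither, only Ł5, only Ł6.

neither

In Ł5: at P = 0, Q = 0, R = 1/4 the value is 3/4 — not a tautology.
In Ł6: at P = 0, Q = 0, R = 1/5 the value is 4/5 — not a tautology.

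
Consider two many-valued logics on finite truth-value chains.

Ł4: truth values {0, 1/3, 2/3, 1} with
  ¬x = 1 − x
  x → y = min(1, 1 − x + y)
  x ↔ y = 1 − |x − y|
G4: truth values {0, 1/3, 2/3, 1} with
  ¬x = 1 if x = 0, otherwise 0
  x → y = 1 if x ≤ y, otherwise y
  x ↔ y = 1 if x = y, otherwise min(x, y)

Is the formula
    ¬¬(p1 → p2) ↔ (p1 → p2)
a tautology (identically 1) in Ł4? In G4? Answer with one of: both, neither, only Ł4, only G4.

only Ł4

In Ł4: every assignment gives 1 — tautology.
In G4: at p1 = 2/3, p2 = 1/3 the value is 1/3 — not a tautology.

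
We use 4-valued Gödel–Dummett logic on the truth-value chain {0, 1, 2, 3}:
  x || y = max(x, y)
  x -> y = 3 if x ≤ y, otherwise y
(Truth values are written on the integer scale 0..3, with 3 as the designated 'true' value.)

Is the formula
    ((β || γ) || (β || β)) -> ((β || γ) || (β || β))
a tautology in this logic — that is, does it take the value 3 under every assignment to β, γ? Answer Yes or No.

Yes

β = 0, γ = 0 ↦ 3
β = 0, γ = 1 ↦ 3
β = 0, γ = 2 ↦ 3
β = 0, γ = 3 ↦ 3
β = 1, γ = 0 ↦ 3
β = 1, γ = 1 ↦ 3
β = 1, γ = 2 ↦ 3
β = 1, γ = 3 ↦ 3
β = 2, γ = 0 ↦ 3
β = 2, γ = 1 ↦ 3
β = 2, γ = 2 ↦ 3
β = 2, γ = 3 ↦ 3
β = 3, γ = 0 ↦ 3
β = 3, γ = 1 ↦ 3
β = 3, γ = 2 ↦ 3
β = 3, γ = 3 ↦ 3
Every assignment gives a value ≥ 3.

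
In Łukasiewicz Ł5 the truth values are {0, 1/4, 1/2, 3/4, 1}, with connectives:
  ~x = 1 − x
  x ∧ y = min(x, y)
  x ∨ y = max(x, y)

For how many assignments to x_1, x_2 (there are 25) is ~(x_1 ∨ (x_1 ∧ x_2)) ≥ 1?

value 1: 5 assignments (counts)
value 3/4: 5 assignments
value 1/2: 5 assignments
value 1/4: 5 assignments
value 0: 5 assignments
So 5 of the 25 assignments meet the threshold.

5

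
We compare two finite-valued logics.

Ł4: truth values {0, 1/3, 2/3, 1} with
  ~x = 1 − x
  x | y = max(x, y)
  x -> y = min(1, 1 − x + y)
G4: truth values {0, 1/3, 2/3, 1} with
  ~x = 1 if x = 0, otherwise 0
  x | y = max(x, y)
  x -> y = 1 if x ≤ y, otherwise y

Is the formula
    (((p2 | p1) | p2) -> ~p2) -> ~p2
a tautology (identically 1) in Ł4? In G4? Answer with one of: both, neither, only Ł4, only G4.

only G4

In Ł4: at p1 = 0, p2 = 1/3 the value is 2/3 — not a tautology.
In G4: every assignment gives 1 — tautology.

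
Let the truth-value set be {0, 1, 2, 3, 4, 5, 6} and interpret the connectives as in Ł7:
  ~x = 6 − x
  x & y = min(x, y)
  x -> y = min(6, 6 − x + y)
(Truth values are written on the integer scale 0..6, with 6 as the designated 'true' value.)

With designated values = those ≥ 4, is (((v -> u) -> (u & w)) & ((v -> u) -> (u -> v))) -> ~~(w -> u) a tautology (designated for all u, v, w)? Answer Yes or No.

Counterexample: take u = 0, v = 3, w = 6.
v -> u = 3 -> 0 = 3
u & w = 0 & 6 = 0
(v -> u) -> (u & w) = 3 -> 0 = 3
v -> u = 3 -> 0 = 3
u -> v = 0 -> 3 = 6
(v -> u) -> (u -> v) = 3 -> 6 = 6
((v -> u) -> (u & w)) & ((v -> u) -> (u -> v)) = 3 & 6 = 3
w -> u = 6 -> 0 = 0
~(w -> u) = ~0 = 6
~~(w -> u) = ~6 = 0
(((v -> u) -> (u & w)) & ((v -> u) -> (u -> v))) -> ~~(w -> u) = 3 -> 0 = 3
This gives 3, which is below 4.

No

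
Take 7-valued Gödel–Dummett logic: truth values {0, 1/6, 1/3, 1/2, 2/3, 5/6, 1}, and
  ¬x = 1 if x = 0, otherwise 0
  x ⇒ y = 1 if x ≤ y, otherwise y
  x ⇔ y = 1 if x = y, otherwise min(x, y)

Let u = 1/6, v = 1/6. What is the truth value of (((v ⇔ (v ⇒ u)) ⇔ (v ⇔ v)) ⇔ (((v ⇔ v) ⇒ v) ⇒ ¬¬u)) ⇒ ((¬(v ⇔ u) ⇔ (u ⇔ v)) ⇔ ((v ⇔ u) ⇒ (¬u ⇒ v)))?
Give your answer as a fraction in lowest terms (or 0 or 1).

0

v ⇒ u = 1/6 ⇒ 1/6 = 1
v ⇔ (v ⇒ u) = 1/6 ⇔ 1 = 1/6
v ⇔ v = 1/6 ⇔ 1/6 = 1
(v ⇔ (v ⇒ u)) ⇔ (v ⇔ v) = 1/6 ⇔ 1 = 1/6
v ⇔ v = 1/6 ⇔ 1/6 = 1
(v ⇔ v) ⇒ v = 1 ⇒ 1/6 = 1/6
¬u = ¬1/6 = 0
¬¬u = ¬0 = 1
((v ⇔ v) ⇒ v) ⇒ ¬¬u = 1/6 ⇒ 1 = 1
((v ⇔ (v ⇒ u)) ⇔ (v ⇔ v)) ⇔ (((v ⇔ v) ⇒ v) ⇒ ¬¬u) = 1/6 ⇔ 1 = 1/6
v ⇔ u = 1/6 ⇔ 1/6 = 1
¬(v ⇔ u) = ¬1 = 0
u ⇔ v = 1/6 ⇔ 1/6 = 1
¬(v ⇔ u) ⇔ (u ⇔ v) = 0 ⇔ 1 = 0
v ⇔ u = 1/6 ⇔ 1/6 = 1
¬u = ¬1/6 = 0
¬u ⇒ v = 0 ⇒ 1/6 = 1
(v ⇔ u) ⇒ (¬u ⇒ v) = 1 ⇒ 1 = 1
(¬(v ⇔ u) ⇔ (u ⇔ v)) ⇔ ((v ⇔ u) ⇒ (¬u ⇒ v)) = 0 ⇔ 1 = 0
(((v ⇔ (v ⇒ u)) ⇔ (v ⇔ v)) ⇔ (((v ⇔ v) ⇒ v) ⇒ ¬¬u)) ⇒ ((¬(v ⇔ u) ⇔ (u ⇔ v)) ⇔ ((v ⇔ u) ⇒ (¬u ⇒ v))) = 1/6 ⇒ 0 = 0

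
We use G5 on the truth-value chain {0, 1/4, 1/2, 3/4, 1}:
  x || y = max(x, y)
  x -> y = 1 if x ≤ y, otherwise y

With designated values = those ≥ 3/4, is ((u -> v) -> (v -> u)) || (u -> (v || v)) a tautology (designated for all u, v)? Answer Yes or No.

At u = 1/2, v = 3/4, for instance:
u -> v = 1/2 -> 3/4 = 1
v -> u = 3/4 -> 1/2 = 1/2
(u -> v) -> (v -> u) = 1 -> 1/2 = 1/2
v || v = 3/4 || 3/4 = 3/4
u -> (v || v) = 1/2 -> 3/4 = 1
((u -> v) -> (v -> u)) || (u -> (v || v)) = 1/2 || 1 = 1
and checking the remaining 24 assignments likewise gives ≥ 3/4 in every case.

Yes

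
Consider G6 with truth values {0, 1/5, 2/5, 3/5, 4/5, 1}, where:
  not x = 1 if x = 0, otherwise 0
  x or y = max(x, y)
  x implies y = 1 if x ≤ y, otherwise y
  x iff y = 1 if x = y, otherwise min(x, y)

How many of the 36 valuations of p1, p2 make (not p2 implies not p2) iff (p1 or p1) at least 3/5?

value 1: 6 assignments (counts)
value 4/5: 6 assignments (counts)
value 3/5: 6 assignments (counts)
value 2/5: 6 assignments
value 1/5: 6 assignments
value 0: 6 assignments
So 18 of the 36 assignments meet the threshold.

18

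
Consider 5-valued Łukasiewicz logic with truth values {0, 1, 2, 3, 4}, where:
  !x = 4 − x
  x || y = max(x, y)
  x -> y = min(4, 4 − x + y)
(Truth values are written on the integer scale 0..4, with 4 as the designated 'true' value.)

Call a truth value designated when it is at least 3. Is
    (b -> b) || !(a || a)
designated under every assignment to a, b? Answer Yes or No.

At a = 2, b = 0, for instance:
b -> b = 0 -> 0 = 4
a || a = 2 || 2 = 2
!(a || a) = !2 = 2
(b -> b) || !(a || a) = 4 || 2 = 4
and checking the remaining 24 assignments likewise gives ≥ 3 in every case.

Yes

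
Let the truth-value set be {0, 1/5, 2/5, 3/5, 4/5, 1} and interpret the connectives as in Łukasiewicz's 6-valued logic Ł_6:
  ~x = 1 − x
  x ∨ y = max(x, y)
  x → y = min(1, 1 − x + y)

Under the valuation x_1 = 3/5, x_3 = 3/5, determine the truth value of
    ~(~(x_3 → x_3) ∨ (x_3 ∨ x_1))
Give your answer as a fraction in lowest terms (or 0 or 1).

x_3 → x_3 = 3/5 → 3/5 = 1
~(x_3 → x_3) = ~1 = 0
x_3 ∨ x_1 = 3/5 ∨ 3/5 = 3/5
~(x_3 → x_3) ∨ (x_3 ∨ x_1) = 0 ∨ 3/5 = 3/5
~(~(x_3 → x_3) ∨ (x_3 ∨ x_1)) = ~3/5 = 2/5

2/5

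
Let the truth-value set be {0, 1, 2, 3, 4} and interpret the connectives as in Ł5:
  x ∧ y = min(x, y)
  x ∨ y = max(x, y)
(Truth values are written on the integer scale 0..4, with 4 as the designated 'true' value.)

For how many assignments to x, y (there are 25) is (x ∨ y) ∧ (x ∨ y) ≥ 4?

value 4: 9 assignments (counts)
value 3: 7 assignments
value 2: 5 assignments
value 1: 3 assignments
value 0: 1 assignment
So 9 of the 25 assignments meet the threshold.

9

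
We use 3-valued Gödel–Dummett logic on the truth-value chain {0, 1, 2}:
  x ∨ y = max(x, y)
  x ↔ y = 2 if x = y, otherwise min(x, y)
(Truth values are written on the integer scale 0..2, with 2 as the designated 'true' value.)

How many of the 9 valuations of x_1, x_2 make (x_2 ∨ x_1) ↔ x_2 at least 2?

x_1 = 0, x_2 = 0 ↦ 2  ≥
x_1 = 0, x_2 = 1 ↦ 2  ≥
x_1 = 0, x_2 = 2 ↦ 2  ≥
x_1 = 1, x_2 = 0 ↦ 0  <
x_1 = 1, x_2 = 1 ↦ 2  ≥
x_1 = 1, x_2 = 2 ↦ 2  ≥
x_1 = 2, x_2 = 0 ↦ 0  <
x_1 = 2, x_2 = 1 ↦ 1  <
x_1 = 2, x_2 = 2 ↦ 2  ≥
So 6 of the 9 assignments meet the threshold.

6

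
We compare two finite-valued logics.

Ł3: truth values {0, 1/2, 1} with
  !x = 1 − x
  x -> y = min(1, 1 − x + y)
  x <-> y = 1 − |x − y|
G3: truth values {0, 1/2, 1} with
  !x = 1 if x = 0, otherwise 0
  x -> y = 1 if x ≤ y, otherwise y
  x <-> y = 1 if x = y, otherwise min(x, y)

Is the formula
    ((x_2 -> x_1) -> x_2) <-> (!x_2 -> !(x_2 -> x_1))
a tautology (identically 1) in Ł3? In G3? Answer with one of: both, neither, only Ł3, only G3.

only Ł3

In Ł3: every assignment gives 1 — tautology.
In G3: at x_1 = 1/2, x_2 = 1/2 the value is 1/2 — not a tautology.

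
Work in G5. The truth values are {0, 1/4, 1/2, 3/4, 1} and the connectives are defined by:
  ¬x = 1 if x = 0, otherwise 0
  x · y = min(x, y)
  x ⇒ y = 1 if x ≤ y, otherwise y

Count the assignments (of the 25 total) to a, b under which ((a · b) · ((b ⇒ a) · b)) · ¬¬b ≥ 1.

1

value 1: 1 assignment (counts)
value 3/4: 3 assignments
value 1/2: 5 assignments
value 1/4: 7 assignments
value 0: 9 assignments
So 1 of the 25 assignments meets the threshold.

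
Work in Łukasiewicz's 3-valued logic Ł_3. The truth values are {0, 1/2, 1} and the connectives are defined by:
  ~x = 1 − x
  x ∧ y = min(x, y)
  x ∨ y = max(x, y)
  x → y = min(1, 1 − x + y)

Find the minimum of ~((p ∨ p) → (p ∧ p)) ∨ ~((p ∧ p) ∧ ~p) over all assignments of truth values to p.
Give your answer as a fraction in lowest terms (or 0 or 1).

1/2

Take p = 1/2:
p ∨ p = 1/2 ∨ 1/2 = 1/2
p ∧ p = 1/2 ∧ 1/2 = 1/2
(p ∨ p) → (p ∧ p) = 1/2 → 1/2 = 1
~((p ∨ p) → (p ∧ p)) = ~1 = 0
p ∧ p = 1/2 ∧ 1/2 = 1/2
~p = ~1/2 = 1/2
(p ∧ p) ∧ ~p = 1/2 ∧ 1/2 = 1/2
~((p ∧ p) ∧ ~p) = ~1/2 = 1/2
~((p ∨ p) → (p ∧ p)) ∨ ~((p ∧ p) ∧ ~p) = 0 ∨ 1/2 = 1/2
No assignment yields a value below 1/2, so this is the minimum.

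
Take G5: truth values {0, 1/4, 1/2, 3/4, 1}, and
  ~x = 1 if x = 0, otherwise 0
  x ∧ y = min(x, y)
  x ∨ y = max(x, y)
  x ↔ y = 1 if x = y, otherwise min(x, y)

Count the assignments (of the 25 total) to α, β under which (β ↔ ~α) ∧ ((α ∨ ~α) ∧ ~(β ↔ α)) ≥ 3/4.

value 1: 2 assignments (counts)
value 3/4: 2 assignments (counts)
value 1/2: 2 assignments
value 1/4: 2 assignments
value 0: 17 assignments
So 4 of the 25 assignments meet the threshold.

4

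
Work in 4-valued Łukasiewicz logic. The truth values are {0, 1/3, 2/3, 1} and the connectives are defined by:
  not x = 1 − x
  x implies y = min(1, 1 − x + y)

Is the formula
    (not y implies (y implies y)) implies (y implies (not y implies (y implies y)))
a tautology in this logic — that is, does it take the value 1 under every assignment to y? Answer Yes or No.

y = 0 ↦ 1
y = 1/3 ↦ 1
y = 2/3 ↦ 1
y = 1 ↦ 1
Every assignment gives a value ≥ 1.

Yes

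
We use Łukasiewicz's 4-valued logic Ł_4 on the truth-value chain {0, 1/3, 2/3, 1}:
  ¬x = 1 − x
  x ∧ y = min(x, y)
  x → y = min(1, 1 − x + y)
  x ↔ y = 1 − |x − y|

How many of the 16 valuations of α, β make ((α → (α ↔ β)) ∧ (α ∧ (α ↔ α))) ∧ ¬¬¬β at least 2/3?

α = 0, β = 0 ↦ 0  <
α = 0, β = 1/3 ↦ 0  <
α = 0, β = 2/3 ↦ 0  <
α = 0, β = 1 ↦ 0  <
α = 1/3, β = 0 ↦ 1/3  <
α = 1/3, β = 1/3 ↦ 1/3  <
α = 1/3, β = 2/3 ↦ 1/3  <
α = 1/3, β = 1 ↦ 0  <
α = 2/3, β = 0 ↦ 2/3  ≥
α = 2/3, β = 1/3 ↦ 2/3  ≥
α = 2/3, β = 2/3 ↦ 1/3  <
α = 2/3, β = 1 ↦ 0  <
α = 1, β = 0 ↦ 0  <
α = 1, β = 1/3 ↦ 1/3  <
α = 1, β = 2/3 ↦ 1/3  <
α = 1, β = 1 ↦ 0  <
So 2 of the 16 assignments meet the threshold.

2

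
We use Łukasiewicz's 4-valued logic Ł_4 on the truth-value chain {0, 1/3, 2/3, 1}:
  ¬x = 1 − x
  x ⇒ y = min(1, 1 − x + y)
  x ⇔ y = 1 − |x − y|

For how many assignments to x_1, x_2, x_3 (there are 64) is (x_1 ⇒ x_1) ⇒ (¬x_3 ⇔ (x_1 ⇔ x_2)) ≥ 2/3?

42

value 1: 16 assignments (counts)
value 2/3: 26 assignments (counts)
value 1/3: 16 assignments
value 0: 6 assignments
So 42 of the 64 assignments meet the threshold.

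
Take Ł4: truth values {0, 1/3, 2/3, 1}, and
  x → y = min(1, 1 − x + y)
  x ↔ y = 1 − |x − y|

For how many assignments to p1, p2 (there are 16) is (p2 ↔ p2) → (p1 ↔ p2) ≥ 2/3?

p1 = 0, p2 = 0 ↦ 1  ≥
p1 = 0, p2 = 1/3 ↦ 2/3  ≥
p1 = 0, p2 = 2/3 ↦ 1/3  <
p1 = 0, p2 = 1 ↦ 0  <
p1 = 1/3, p2 = 0 ↦ 2/3  ≥
p1 = 1/3, p2 = 1/3 ↦ 1  ≥
p1 = 1/3, p2 = 2/3 ↦ 2/3  ≥
p1 = 1/3, p2 = 1 ↦ 1/3  <
p1 = 2/3, p2 = 0 ↦ 1/3  <
p1 = 2/3, p2 = 1/3 ↦ 2/3  ≥
p1 = 2/3, p2 = 2/3 ↦ 1  ≥
p1 = 2/3, p2 = 1 ↦ 2/3  ≥
p1 = 1, p2 = 0 ↦ 0  <
p1 = 1, p2 = 1/3 ↦ 1/3  <
p1 = 1, p2 = 2/3 ↦ 2/3  ≥
p1 = 1, p2 = 1 ↦ 1  ≥
So 10 of the 16 assignments meet the threshold.

10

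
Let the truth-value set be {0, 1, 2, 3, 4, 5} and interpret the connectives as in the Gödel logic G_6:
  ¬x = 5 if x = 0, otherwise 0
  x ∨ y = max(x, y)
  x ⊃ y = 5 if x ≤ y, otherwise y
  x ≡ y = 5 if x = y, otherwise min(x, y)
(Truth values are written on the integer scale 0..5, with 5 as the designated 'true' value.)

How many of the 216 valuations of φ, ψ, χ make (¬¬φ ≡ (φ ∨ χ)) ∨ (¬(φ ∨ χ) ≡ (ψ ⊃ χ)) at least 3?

160

value 5: 86 assignments (counts)
value 4: 43 assignments (counts)
value 3: 31 assignments (counts)
value 2: 19 assignments
value 1: 7 assignments
value 0: 30 assignments
So 160 of the 216 assignments meet the threshold.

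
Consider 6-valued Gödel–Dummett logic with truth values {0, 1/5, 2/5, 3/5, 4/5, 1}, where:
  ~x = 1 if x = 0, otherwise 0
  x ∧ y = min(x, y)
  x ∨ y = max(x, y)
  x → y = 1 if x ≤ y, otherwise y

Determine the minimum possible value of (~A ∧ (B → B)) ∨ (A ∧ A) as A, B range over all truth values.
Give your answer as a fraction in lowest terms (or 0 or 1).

Take A = 1/5, B = 0:
~A = ~1/5 = 0
B → B = 0 → 0 = 1
~A ∧ (B → B) = 0 ∧ 1 = 0
A ∧ A = 1/5 ∧ 1/5 = 1/5
(~A ∧ (B → B)) ∨ (A ∧ A) = 0 ∨ 1/5 = 1/5
No assignment yields a value below 1/5, so this is the minimum.

1/5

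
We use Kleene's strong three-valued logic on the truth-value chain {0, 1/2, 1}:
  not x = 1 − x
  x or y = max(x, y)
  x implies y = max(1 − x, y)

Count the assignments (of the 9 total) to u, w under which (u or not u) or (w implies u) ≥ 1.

u = 0, w = 0 ↦ 1  ≥
u = 0, w = 1/2 ↦ 1  ≥
u = 0, w = 1 ↦ 1  ≥
u = 1/2, w = 0 ↦ 1  ≥
u = 1/2, w = 1/2 ↦ 1/2  <
u = 1/2, w = 1 ↦ 1/2  <
u = 1, w = 0 ↦ 1  ≥
u = 1, w = 1/2 ↦ 1  ≥
u = 1, w = 1 ↦ 1  ≥
So 7 of the 9 assignments meet the threshold.

7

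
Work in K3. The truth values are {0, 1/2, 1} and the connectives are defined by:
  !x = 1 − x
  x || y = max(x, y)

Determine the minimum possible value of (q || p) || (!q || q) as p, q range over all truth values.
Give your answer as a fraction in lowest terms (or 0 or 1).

Take p = 0, q = 1/2:
q || p = 1/2 || 0 = 1/2
!q = !1/2 = 1/2
!q || q = 1/2 || 1/2 = 1/2
(q || p) || (!q || q) = 1/2 || 1/2 = 1/2
No assignment yields a value below 1/2, so this is the minimum.

1/2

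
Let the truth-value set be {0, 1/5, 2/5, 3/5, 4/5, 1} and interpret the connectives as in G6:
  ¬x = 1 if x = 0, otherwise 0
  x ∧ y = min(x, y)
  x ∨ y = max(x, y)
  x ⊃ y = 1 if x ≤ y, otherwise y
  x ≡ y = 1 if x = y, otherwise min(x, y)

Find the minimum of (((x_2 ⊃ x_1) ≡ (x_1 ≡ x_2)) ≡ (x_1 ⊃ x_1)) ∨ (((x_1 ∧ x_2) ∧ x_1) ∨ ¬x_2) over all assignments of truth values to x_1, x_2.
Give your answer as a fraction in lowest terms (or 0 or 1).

1/5

Take x_1 = 2/5, x_2 = 1/5:
x_2 ⊃ x_1 = 1/5 ⊃ 2/5 = 1
x_1 ≡ x_2 = 2/5 ≡ 1/5 = 1/5
(x_2 ⊃ x_1) ≡ (x_1 ≡ x_2) = 1 ≡ 1/5 = 1/5
x_1 ⊃ x_1 = 2/5 ⊃ 2/5 = 1
((x_2 ⊃ x_1) ≡ (x_1 ≡ x_2)) ≡ (x_1 ⊃ x_1) = 1/5 ≡ 1 = 1/5
x_1 ∧ x_2 = 2/5 ∧ 1/5 = 1/5
(x_1 ∧ x_2) ∧ x_1 = 1/5 ∧ 2/5 = 1/5
¬x_2 = ¬1/5 = 0
((x_1 ∧ x_2) ∧ x_1) ∨ ¬x_2 = 1/5 ∨ 0 = 1/5
(((x_2 ⊃ x_1) ≡ (x_1 ≡ x_2)) ≡ (x_1 ⊃ x_1)) ∨ (((x_1 ∧ x_2) ∧ x_1) ∨ ¬x_2) = 1/5 ∨ 1/5 = 1/5
No assignment yields a value below 1/5, so this is the minimum.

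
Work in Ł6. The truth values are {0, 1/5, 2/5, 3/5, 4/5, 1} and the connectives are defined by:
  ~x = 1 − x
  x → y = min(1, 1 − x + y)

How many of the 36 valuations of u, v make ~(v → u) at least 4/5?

value 1: 1 assignment (counts)
value 4/5: 2 assignments (counts)
value 3/5: 3 assignments
value 2/5: 4 assignments
value 1/5: 5 assignments
value 0: 21 assignments
So 3 of the 36 assignments meet the threshold.

3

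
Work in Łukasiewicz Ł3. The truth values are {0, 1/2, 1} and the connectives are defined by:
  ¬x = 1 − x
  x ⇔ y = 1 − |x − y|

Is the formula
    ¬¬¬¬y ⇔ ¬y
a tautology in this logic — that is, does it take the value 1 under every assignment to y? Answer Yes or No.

Counterexample: take y = 0.
¬y = ¬0 = 1
¬¬y = ¬1 = 0
¬¬¬y = ¬0 = 1
¬¬¬¬y = ¬1 = 0
¬y = ¬0 = 1
¬¬¬¬y ⇔ ¬y = 0 ⇔ 1 = 0
This gives 0 ≠ 1.

No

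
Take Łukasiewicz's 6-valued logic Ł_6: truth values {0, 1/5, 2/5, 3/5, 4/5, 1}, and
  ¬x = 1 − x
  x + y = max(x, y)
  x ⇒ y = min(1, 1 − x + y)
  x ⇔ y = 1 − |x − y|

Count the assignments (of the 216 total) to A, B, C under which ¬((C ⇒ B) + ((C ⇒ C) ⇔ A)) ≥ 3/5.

18

value 1: 1 assignment (counts)
value 4/5: 5 assignments (counts)
value 3/5: 12 assignments (counts)
value 2/5: 22 assignments
value 1/5: 35 assignments
value 0: 141 assignments
So 18 of the 216 assignments meet the threshold.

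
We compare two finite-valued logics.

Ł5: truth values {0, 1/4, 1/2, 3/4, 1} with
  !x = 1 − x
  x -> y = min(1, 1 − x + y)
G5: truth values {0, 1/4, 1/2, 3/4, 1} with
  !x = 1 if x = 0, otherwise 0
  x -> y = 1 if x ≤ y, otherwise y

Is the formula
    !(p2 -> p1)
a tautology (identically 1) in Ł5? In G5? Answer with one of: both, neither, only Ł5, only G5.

In Ł5: at p1 = 0, p2 = 0 the value is 0 — not a tautology.
In G5: at p1 = 0, p2 = 0 the value is 0 — not a tautology.

neither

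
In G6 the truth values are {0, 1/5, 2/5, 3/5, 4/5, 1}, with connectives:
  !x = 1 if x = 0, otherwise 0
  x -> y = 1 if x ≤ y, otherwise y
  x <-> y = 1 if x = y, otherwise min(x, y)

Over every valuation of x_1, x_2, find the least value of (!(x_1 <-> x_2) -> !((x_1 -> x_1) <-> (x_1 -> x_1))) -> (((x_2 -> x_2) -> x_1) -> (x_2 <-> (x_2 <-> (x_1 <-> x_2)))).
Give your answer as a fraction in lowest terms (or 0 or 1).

1/5

Take x_1 = 2/5, x_2 = 1/5:
x_1 <-> x_2 = 2/5 <-> 1/5 = 1/5
!(x_1 <-> x_2) = !1/5 = 0
x_1 -> x_1 = 2/5 -> 2/5 = 1
x_1 -> x_1 = 2/5 -> 2/5 = 1
(x_1 -> x_1) <-> (x_1 -> x_1) = 1 <-> 1 = 1
!((x_1 -> x_1) <-> (x_1 -> x_1)) = !1 = 0
!(x_1 <-> x_2) -> !((x_1 -> x_1) <-> (x_1 -> x_1)) = 0 -> 0 = 1
x_2 -> x_2 = 1/5 -> 1/5 = 1
(x_2 -> x_2) -> x_1 = 1 -> 2/5 = 2/5
x_1 <-> x_2 = 2/5 <-> 1/5 = 1/5
x_2 <-> (x_1 <-> x_2) = 1/5 <-> 1/5 = 1
x_2 <-> (x_2 <-> (x_1 <-> x_2)) = 1/5 <-> 1 = 1/5
((x_2 -> x_2) -> x_1) -> (x_2 <-> (x_2 <-> (x_1 <-> x_2))) = 2/5 -> 1/5 = 1/5
(!(x_1 <-> x_2) -> !((x_1 -> x_1) <-> (x_1 -> x_1))) -> (((x_2 -> x_2) -> x_1) -> (x_2 <-> (x_2 <-> (x_1 <-> x_2)))) = 1 -> 1/5 = 1/5
No assignment yields a value below 1/5, so this is the minimum.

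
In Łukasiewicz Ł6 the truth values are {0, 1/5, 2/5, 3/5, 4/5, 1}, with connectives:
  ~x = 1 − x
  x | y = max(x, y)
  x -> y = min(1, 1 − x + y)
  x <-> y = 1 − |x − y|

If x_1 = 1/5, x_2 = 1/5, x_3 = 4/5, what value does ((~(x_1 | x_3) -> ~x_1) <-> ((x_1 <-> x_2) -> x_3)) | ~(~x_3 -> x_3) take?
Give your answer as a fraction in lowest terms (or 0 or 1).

4/5

x_1 | x_3 = 1/5 | 4/5 = 4/5
~(x_1 | x_3) = ~4/5 = 1/5
~x_1 = ~1/5 = 4/5
~(x_1 | x_3) -> ~x_1 = 1/5 -> 4/5 = 1
x_1 <-> x_2 = 1/5 <-> 1/5 = 1
(x_1 <-> x_2) -> x_3 = 1 -> 4/5 = 4/5
(~(x_1 | x_3) -> ~x_1) <-> ((x_1 <-> x_2) -> x_3) = 1 <-> 4/5 = 4/5
~x_3 = ~4/5 = 1/5
~x_3 -> x_3 = 1/5 -> 4/5 = 1
~(~x_3 -> x_3) = ~1 = 0
((~(x_1 | x_3) -> ~x_1) <-> ((x_1 <-> x_2) -> x_3)) | ~(~x_3 -> x_3) = 4/5 | 0 = 4/5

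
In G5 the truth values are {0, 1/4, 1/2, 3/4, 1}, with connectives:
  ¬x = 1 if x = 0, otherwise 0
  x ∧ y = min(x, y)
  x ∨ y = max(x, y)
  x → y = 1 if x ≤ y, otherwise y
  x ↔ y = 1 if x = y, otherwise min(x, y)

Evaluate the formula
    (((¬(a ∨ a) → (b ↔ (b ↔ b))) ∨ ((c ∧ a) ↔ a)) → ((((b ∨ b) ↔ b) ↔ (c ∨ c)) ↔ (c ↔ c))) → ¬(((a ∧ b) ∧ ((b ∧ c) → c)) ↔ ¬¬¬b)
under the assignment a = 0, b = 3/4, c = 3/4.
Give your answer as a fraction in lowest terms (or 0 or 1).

0

a ∨ a = 0 ∨ 0 = 0
¬(a ∨ a) = ¬0 = 1
b ↔ b = 3/4 ↔ 3/4 = 1
b ↔ (b ↔ b) = 3/4 ↔ 1 = 3/4
¬(a ∨ a) → (b ↔ (b ↔ b)) = 1 → 3/4 = 3/4
c ∧ a = 3/4 ∧ 0 = 0
(c ∧ a) ↔ a = 0 ↔ 0 = 1
(¬(a ∨ a) → (b ↔ (b ↔ b))) ∨ ((c ∧ a) ↔ a) = 3/4 ∨ 1 = 1
b ∨ b = 3/4 ∨ 3/4 = 3/4
(b ∨ b) ↔ b = 3/4 ↔ 3/4 = 1
c ∨ c = 3/4 ∨ 3/4 = 3/4
((b ∨ b) ↔ b) ↔ (c ∨ c) = 1 ↔ 3/4 = 3/4
c ↔ c = 3/4 ↔ 3/4 = 1
(((b ∨ b) ↔ b) ↔ (c ∨ c)) ↔ (c ↔ c) = 3/4 ↔ 1 = 3/4
((¬(a ∨ a) → (b ↔ (b ↔ b))) ∨ ((c ∧ a) ↔ a)) → ((((b ∨ b) ↔ b) ↔ (c ∨ c)) ↔ (c ↔ c)) = 1 → 3/4 = 3/4
a ∧ b = 0 ∧ 3/4 = 0
b ∧ c = 3/4 ∧ 3/4 = 3/4
(b ∧ c) → c = 3/4 → 3/4 = 1
(a ∧ b) ∧ ((b ∧ c) → c) = 0 ∧ 1 = 0
¬b = ¬3/4 = 0
¬¬b = ¬0 = 1
¬¬¬b = ¬1 = 0
((a ∧ b) ∧ ((b ∧ c) → c)) ↔ ¬¬¬b = 0 ↔ 0 = 1
¬(((a ∧ b) ∧ ((b ∧ c) → c)) ↔ ¬¬¬b) = ¬1 = 0
(((¬(a ∨ a) → (b ↔ (b ↔ b))) ∨ ((c ∧ a) ↔ a)) → ((((b ∨ b) ↔ b) ↔ (c ∨ c)) ↔ (c ↔ c))) → ¬(((a ∧ b) ∧ ((b ∧ c) → c)) ↔ ¬¬¬b) = 3/4 → 0 = 0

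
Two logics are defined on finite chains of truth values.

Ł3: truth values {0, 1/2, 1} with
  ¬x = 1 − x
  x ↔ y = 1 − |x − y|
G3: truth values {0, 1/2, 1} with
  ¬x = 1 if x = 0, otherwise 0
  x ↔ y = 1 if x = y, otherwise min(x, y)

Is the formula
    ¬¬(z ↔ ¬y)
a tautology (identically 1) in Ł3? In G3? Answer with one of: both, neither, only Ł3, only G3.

In Ł3: at y = 0, z = 0 the value is 0 — not a tautology.
In G3: at y = 0, z = 0 the value is 0 — not a tautology.

neither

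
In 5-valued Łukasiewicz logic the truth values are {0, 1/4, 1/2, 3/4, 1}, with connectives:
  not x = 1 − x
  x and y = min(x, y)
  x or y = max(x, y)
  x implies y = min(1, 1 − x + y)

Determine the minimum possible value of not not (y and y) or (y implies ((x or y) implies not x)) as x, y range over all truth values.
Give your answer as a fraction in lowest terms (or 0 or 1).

Take x = 1, y = 1/2:
y and y = 1/2 and 1/2 = 1/2
not (y and y) = not 1/2 = 1/2
not not (y and y) = not 1/2 = 1/2
x or y = 1 or 1/2 = 1
not x = not 1 = 0
(x or y) implies not x = 1 implies 0 = 0
y implies ((x or y) implies not x) = 1/2 implies 0 = 1/2
not not (y and y) or (y implies ((x or y) implies not x)) = 1/2 or 1/2 = 1/2
No assignment yields a value below 1/2, so this is the minimum.

1/2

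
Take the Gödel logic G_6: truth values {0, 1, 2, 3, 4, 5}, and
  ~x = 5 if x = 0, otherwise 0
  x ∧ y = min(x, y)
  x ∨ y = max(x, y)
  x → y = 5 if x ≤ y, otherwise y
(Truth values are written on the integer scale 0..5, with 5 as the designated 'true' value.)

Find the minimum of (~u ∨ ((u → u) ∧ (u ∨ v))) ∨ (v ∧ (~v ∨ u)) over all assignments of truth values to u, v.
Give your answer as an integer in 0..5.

Take u = 1, v = 0:
~u = ~1 = 0
u → u = 1 → 1 = 5
u ∨ v = 1 ∨ 0 = 1
(u → u) ∧ (u ∨ v) = 5 ∧ 1 = 1
~u ∨ ((u → u) ∧ (u ∨ v)) = 0 ∨ 1 = 1
~v = ~0 = 5
~v ∨ u = 5 ∨ 1 = 5
v ∧ (~v ∨ u) = 0 ∧ 5 = 0
(~u ∨ ((u → u) ∧ (u ∨ v))) ∨ (v ∧ (~v ∨ u)) = 1 ∨ 0 = 1
No assignment yields a value below 1, so this is the minimum.

1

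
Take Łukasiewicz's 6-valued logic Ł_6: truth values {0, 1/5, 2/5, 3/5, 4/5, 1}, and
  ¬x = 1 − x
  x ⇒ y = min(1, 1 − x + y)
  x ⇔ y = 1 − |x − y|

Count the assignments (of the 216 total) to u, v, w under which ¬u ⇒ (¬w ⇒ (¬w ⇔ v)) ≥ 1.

194

value 1: 194 assignments (counts)
value 4/5: 9 assignments
value 3/5: 6 assignments
value 2/5: 4 assignments
value 1/5: 2 assignments
value 0: 1 assignment
So 194 of the 216 assignments meet the threshold.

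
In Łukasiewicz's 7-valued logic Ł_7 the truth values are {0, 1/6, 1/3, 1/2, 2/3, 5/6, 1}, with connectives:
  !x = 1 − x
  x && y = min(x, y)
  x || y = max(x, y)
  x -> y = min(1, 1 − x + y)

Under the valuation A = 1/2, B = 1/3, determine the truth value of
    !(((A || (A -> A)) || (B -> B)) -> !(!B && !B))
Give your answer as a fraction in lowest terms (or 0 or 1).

2/3

A -> A = 1/2 -> 1/2 = 1
A || (A -> A) = 1/2 || 1 = 1
B -> B = 1/3 -> 1/3 = 1
(A || (A -> A)) || (B -> B) = 1 || 1 = 1
!B = !1/3 = 2/3
!B = !1/3 = 2/3
!B && !B = 2/3 && 2/3 = 2/3
!(!B && !B) = !2/3 = 1/3
((A || (A -> A)) || (B -> B)) -> !(!B && !B) = 1 -> 1/3 = 1/3
!(((A || (A -> A)) || (B -> B)) -> !(!B && !B)) = !1/3 = 2/3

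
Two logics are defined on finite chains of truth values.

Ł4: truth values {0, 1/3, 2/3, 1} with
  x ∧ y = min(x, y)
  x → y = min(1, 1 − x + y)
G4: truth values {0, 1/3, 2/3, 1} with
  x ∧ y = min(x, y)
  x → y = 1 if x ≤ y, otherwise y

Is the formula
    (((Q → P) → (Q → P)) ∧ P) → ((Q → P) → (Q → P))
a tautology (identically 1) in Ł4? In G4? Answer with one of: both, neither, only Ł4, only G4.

both

In Ł4: every assignment gives 1 — tautology.
In G4: every assignment gives 1 — tautology.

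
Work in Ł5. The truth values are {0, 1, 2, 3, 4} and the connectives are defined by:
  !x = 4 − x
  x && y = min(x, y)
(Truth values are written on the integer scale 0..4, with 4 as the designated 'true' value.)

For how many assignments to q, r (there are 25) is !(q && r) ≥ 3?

value 4: 9 assignments (counts)
value 3: 7 assignments (counts)
value 2: 5 assignments
value 1: 3 assignments
value 0: 1 assignment
So 16 of the 25 assignments meet the threshold.

16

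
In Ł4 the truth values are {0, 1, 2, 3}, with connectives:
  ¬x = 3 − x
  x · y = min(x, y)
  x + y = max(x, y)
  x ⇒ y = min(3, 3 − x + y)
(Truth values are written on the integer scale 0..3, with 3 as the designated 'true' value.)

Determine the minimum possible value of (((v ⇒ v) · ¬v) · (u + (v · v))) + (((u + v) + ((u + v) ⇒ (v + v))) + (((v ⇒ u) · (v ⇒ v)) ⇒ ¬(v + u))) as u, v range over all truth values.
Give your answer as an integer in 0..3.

2

Take u = 1, v = 0:
v ⇒ v = 0 ⇒ 0 = 3
¬v = ¬0 = 3
(v ⇒ v) · ¬v = 3 · 3 = 3
v · v = 0 · 0 = 0
u + (v · v) = 1 + 0 = 1
((v ⇒ v) · ¬v) · (u + (v · v)) = 3 · 1 = 1
u + v = 1 + 0 = 1
u + v = 1 + 0 = 1
v + v = 0 + 0 = 0
(u + v) ⇒ (v + v) = 1 ⇒ 0 = 2
(u + v) + ((u + v) ⇒ (v + v)) = 1 + 2 = 2
v ⇒ u = 0 ⇒ 1 = 3
v ⇒ v = 0 ⇒ 0 = 3
(v ⇒ u) · (v ⇒ v) = 3 · 3 = 3
v + u = 0 + 1 = 1
¬(v + u) = ¬1 = 2
((v ⇒ u) · (v ⇒ v)) ⇒ ¬(v + u) = 3 ⇒ 2 = 2
((u + v) + ((u + v) ⇒ (v + v))) + (((v ⇒ u) · (v ⇒ v)) ⇒ ¬(v + u)) = 2 + 2 = 2
(((v ⇒ v) · ¬v) · (u + (v · v))) + (((u + v) + ((u + v) ⇒ (v + v))) + (((v ⇒ u) · (v ⇒ v)) ⇒ ¬(v + u))) = 1 + 2 = 2
No assignment yields a value below 2, so this is the minimum.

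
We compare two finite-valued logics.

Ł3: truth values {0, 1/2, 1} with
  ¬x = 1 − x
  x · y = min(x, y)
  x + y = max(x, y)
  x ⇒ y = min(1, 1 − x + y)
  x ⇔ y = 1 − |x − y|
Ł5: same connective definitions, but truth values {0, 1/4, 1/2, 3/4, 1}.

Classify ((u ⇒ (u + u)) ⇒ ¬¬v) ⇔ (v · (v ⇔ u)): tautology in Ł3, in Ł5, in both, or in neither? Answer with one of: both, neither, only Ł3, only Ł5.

In Ł3: at u = 0, v = 1 the value is 0 — not a tautology.
In Ł5: at u = 0, v = 3/4 the value is 1/2 — not a tautology.

neither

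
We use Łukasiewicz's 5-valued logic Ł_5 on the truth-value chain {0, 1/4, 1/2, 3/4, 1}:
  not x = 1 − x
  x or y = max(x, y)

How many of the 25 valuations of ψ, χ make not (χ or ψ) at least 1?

1

value 1: 1 assignment (counts)
value 3/4: 3 assignments
value 1/2: 5 assignments
value 1/4: 7 assignments
value 0: 9 assignments
So 1 of the 25 assignments meets the threshold.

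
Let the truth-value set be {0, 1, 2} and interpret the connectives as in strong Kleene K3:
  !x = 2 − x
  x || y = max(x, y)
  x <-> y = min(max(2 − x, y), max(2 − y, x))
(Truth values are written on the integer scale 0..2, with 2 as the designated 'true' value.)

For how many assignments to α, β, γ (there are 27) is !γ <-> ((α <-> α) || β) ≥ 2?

value 2: 7 assignments (counts)
value 1: 13 assignments
value 0: 7 assignments
So 7 of the 27 assignments meet the threshold.

7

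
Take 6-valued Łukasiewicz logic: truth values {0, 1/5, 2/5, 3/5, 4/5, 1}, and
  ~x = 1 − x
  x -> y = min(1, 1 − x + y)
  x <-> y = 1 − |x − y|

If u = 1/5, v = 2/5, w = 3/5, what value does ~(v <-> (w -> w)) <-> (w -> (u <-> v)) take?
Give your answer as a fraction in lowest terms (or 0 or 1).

3/5

w -> w = 3/5 -> 3/5 = 1
v <-> (w -> w) = 2/5 <-> 1 = 2/5
~(v <-> (w -> w)) = ~2/5 = 3/5
u <-> v = 1/5 <-> 2/5 = 4/5
w -> (u <-> v) = 3/5 -> 4/5 = 1
~(v <-> (w -> w)) <-> (w -> (u <-> v)) = 3/5 <-> 1 = 3/5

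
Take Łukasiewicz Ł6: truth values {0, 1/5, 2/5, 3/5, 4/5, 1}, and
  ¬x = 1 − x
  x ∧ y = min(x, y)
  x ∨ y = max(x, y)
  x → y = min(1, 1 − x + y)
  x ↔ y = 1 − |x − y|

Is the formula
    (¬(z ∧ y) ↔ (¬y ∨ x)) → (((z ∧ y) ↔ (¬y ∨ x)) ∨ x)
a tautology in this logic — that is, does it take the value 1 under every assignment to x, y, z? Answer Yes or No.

No

Counterexample: take x = 0, y = 0, z = 0.
z ∧ y = 0 ∧ 0 = 0
¬(z ∧ y) = ¬0 = 1
¬y = ¬0 = 1
¬y ∨ x = 1 ∨ 0 = 1
¬(z ∧ y) ↔ (¬y ∨ x) = 1 ↔ 1 = 1
z ∧ y = 0 ∧ 0 = 0
¬y = ¬0 = 1
¬y ∨ x = 1 ∨ 0 = 1
(z ∧ y) ↔ (¬y ∨ x) = 0 ↔ 1 = 0
((z ∧ y) ↔ (¬y ∨ x)) ∨ x = 0 ∨ 0 = 0
(¬(z ∧ y) ↔ (¬y ∨ x)) → (((z ∧ y) ↔ (¬y ∨ x)) ∨ x) = 1 → 0 = 0
This gives 0 ≠ 1.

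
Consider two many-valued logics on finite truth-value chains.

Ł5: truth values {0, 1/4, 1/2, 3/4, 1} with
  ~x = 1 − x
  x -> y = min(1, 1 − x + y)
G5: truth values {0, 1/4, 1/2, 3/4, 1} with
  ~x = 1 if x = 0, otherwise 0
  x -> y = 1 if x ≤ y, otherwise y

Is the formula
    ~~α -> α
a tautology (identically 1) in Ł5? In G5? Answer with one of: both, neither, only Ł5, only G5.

only Ł5

In Ł5: every assignment gives 1 — tautology.
In G5: at α = 1/4 the value is 1/4 — not a tautology.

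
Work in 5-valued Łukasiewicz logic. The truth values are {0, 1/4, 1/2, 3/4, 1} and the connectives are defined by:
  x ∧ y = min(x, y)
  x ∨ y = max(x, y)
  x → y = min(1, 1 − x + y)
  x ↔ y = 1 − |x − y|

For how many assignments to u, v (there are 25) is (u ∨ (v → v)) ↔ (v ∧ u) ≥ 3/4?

4

value 1: 1 assignment (counts)
value 3/4: 3 assignments (counts)
value 1/2: 5 assignments
value 1/4: 7 assignments
value 0: 9 assignments
So 4 of the 25 assignments meet the threshold.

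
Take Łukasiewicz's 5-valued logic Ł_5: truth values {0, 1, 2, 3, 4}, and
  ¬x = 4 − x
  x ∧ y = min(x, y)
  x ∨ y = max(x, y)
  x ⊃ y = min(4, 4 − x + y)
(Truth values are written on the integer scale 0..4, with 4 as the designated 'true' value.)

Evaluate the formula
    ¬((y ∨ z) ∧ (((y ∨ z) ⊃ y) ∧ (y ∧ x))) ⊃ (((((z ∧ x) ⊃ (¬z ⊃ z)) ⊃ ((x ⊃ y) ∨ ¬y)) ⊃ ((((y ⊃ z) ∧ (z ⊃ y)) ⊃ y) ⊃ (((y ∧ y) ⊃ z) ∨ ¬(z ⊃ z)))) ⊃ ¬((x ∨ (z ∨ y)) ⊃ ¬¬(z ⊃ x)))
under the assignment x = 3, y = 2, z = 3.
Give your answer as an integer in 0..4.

2

y ∨ z = 2 ∨ 3 = 3
y ∨ z = 2 ∨ 3 = 3
(y ∨ z) ⊃ y = 3 ⊃ 2 = 3
y ∧ x = 2 ∧ 3 = 2
((y ∨ z) ⊃ y) ∧ (y ∧ x) = 3 ∧ 2 = 2
(y ∨ z) ∧ (((y ∨ z) ⊃ y) ∧ (y ∧ x)) = 3 ∧ 2 = 2
¬((y ∨ z) ∧ (((y ∨ z) ⊃ y) ∧ (y ∧ x))) = ¬2 = 2
z ∧ x = 3 ∧ 3 = 3
¬z = ¬3 = 1
¬z ⊃ z = 1 ⊃ 3 = 4
(z ∧ x) ⊃ (¬z ⊃ z) = 3 ⊃ 4 = 4
x ⊃ y = 3 ⊃ 2 = 3
¬y = ¬2 = 2
(x ⊃ y) ∨ ¬y = 3 ∨ 2 = 3
((z ∧ x) ⊃ (¬z ⊃ z)) ⊃ ((x ⊃ y) ∨ ¬y) = 4 ⊃ 3 = 3
y ⊃ z = 2 ⊃ 3 = 4
z ⊃ y = 3 ⊃ 2 = 3
(y ⊃ z) ∧ (z ⊃ y) = 4 ∧ 3 = 3
((y ⊃ z) ∧ (z ⊃ y)) ⊃ y = 3 ⊃ 2 = 3
y ∧ y = 2 ∧ 2 = 2
(y ∧ y) ⊃ z = 2 ⊃ 3 = 4
z ⊃ z = 3 ⊃ 3 = 4
¬(z ⊃ z) = ¬4 = 0
((y ∧ y) ⊃ z) ∨ ¬(z ⊃ z) = 4 ∨ 0 = 4
(((y ⊃ z) ∧ (z ⊃ y)) ⊃ y) ⊃ (((y ∧ y) ⊃ z) ∨ ¬(z ⊃ z)) = 3 ⊃ 4 = 4
(((z ∧ x) ⊃ (¬z ⊃ z)) ⊃ ((x ⊃ y) ∨ ¬y)) ⊃ ((((y ⊃ z) ∧ (z ⊃ y)) ⊃ y) ⊃ (((y ∧ y) ⊃ z) ∨ ¬(z ⊃ z))) = 3 ⊃ 4 = 4
z ∨ y = 3 ∨ 2 = 3
x ∨ (z ∨ y) = 3 ∨ 3 = 3
z ⊃ x = 3 ⊃ 3 = 4
¬(z ⊃ x) = ¬4 = 0
¬¬(z ⊃ x) = ¬0 = 4
(x ∨ (z ∨ y)) ⊃ ¬¬(z ⊃ x) = 3 ⊃ 4 = 4
¬((x ∨ (z ∨ y)) ⊃ ¬¬(z ⊃ x)) = ¬4 = 0
((((z ∧ x) ⊃ (¬z ⊃ z)) ⊃ ((x ⊃ y) ∨ ¬y)) ⊃ ((((y ⊃ z) ∧ (z ⊃ y)) ⊃ y) ⊃ (((y ∧ y) ⊃ z) ∨ ¬(z ⊃ z)))) ⊃ ¬((x ∨ (z ∨ y)) ⊃ ¬¬(z ⊃ x)) = 4 ⊃ 0 = 0
¬((y ∨ z) ∧ (((y ∨ z) ⊃ y) ∧ (y ∧ x))) ⊃ (((((z ∧ x) ⊃ (¬z ⊃ z)) ⊃ ((x ⊃ y) ∨ ¬y)) ⊃ ((((y ⊃ z) ∧ (z ⊃ y)) ⊃ y) ⊃ (((y ∧ y) ⊃ z) ∨ ¬(z ⊃ z)))) ⊃ ¬((x ∨ (z ∨ y)) ⊃ ¬¬(z ⊃ x))) = 2 ⊃ 0 = 2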